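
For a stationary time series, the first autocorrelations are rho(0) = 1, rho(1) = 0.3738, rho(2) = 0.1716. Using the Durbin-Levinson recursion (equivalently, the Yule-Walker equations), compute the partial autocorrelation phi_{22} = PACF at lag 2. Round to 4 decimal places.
\phi_{22} = 0.0371

The PACF at lag k is phi_{kk}, the last component of the solution
to the Yule-Walker system G_k phi = r_k where
  (G_k)_{ij} = rho(|i - j|), (r_k)_i = rho(i), i,j = 1..k.
Equivalently, Durbin-Levinson gives phi_{kk} iteratively:
  phi_{11} = rho(1)
  phi_{kk} = [rho(k) - sum_{j=1..k-1} phi_{k-1,j} rho(k-j)]
            / [1 - sum_{j=1..k-1} phi_{k-1,j} rho(j)],
  phi_{k,j} = phi_{k-1,j} - phi_{kk} phi_{k-1,k-j},  j = 1..k-1.
Step k = 1:
  phi_11 = rho(1) = 0.3738.
Step k = 2:
  phi_22 = [rho(2) - phi_11 rho(1)] / [1 - phi_11 rho(1)] = [0.1716 - (0.3738)(0.3738)] / [1 - (0.3738)(0.3738)]
         = 0.03187356 / 0.86027356 = 0.0371.
Therefore phi_{22} = 0.0371.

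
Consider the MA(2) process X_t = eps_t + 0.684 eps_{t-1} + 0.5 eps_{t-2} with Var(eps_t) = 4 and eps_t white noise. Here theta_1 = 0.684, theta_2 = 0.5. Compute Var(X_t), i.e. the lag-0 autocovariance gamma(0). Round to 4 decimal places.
\gamma(0) = 6.8714

For an MA(q) process X_t = eps_t + sum_i theta_i eps_{t-i} with
Var(eps_t) = sigma^2, the variance is
  gamma(0) = sigma^2 * (1 + sum_i theta_i^2).
  sum_i theta_i^2 = (0.684)^2 + (0.5)^2 = 0.467856 + 0.25 = 0.717856.
  gamma(0) = 4 * (1 + 0.717856) = 4 * 1.717856 = 6.871424, which rounds to 6.8714.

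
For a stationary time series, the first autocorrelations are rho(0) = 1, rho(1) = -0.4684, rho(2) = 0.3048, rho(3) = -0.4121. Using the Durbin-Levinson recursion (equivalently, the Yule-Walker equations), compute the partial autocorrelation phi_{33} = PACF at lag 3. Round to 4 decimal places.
\phi_{33} = -0.3030

The PACF at lag k is phi_{kk}, the last component of the solution
to the Yule-Walker system G_k phi = r_k where
  (G_k)_{ij} = rho(|i - j|), (r_k)_i = rho(i), i,j = 1..k.
Equivalently, Durbin-Levinson gives phi_{kk} iteratively:
  phi_{11} = rho(1)
  phi_{kk} = [rho(k) - sum_{j=1..k-1} phi_{k-1,j} rho(k-j)]
            / [1 - sum_{j=1..k-1} phi_{k-1,j} rho(j)],
  phi_{k,j} = phi_{k-1,j} - phi_{kk} phi_{k-1,k-j},  j = 1..k-1.
Step k = 1:
  phi_11 = rho(1) = -0.4684.
Step k = 2:
  phi_22 = [rho(2) - phi_11 rho(1)] / [1 - phi_11 rho(1)] = [0.3048 - (-0.4684)(-0.4684)] / [1 - (-0.4684)(-0.4684)]
         = 0.08540144 / 0.78060144 = 0.109405.
  Update: phi_21 = phi_11 - phi_22 phi_11 = -0.4684 - (0.109405)(-0.4684) = -0.417155.
Step k = 3:
  phi_33 = [rho(3) - phi_21 rho(2) - phi_22 rho(1)] / [1 - phi_21 rho(1) - phi_22 rho(2)]
    numerator   = -0.4121 - (-0.417155)(0.3048) - (0.109405)(-0.4684) = -0.23370605
    denominator = 1 - (-0.417155)(-0.4684) - (0.109405)(0.3048) = 0.77125812
  phi_33 = -0.23370605 / 0.77125812 = -0.303.
Therefore phi_{33} = -0.3030.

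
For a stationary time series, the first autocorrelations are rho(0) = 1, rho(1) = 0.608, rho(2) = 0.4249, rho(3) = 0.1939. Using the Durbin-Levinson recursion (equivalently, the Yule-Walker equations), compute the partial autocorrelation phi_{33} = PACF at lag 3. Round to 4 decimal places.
\phi_{33} = -0.1520

The PACF at lag k is phi_{kk}, the last component of the solution
to the Yule-Walker system G_k phi = r_k where
  (G_k)_{ij} = rho(|i - j|), (r_k)_i = rho(i), i,j = 1..k.
Equivalently, Durbin-Levinson gives phi_{kk} iteratively:
  phi_{11} = rho(1)
  phi_{kk} = [rho(k) - sum_{j=1..k-1} phi_{k-1,j} rho(k-j)]
            / [1 - sum_{j=1..k-1} phi_{k-1,j} rho(j)],
  phi_{k,j} = phi_{k-1,j} - phi_{kk} phi_{k-1,k-j},  j = 1..k-1.
Step k = 1:
  phi_11 = rho(1) = 0.608.
Step k = 2:
  phi_22 = [rho(2) - phi_11 rho(1)] / [1 - phi_11 rho(1)] = [0.4249 - (0.608)(0.608)] / [1 - (0.608)(0.608)]
         = 0.055236 / 0.630336 = 0.087629.
  Update: phi_21 = phi_11 - phi_22 phi_11 = 0.608 - (0.087629)(0.608) = 0.554721.
Step k = 3:
  phi_33 = [rho(3) - phi_21 rho(2) - phi_22 rho(1)] / [1 - phi_21 rho(1) - phi_22 rho(2)]
    numerator   = 0.1939 - (0.554721)(0.4249) - (0.087629)(0.608) = -0.09507979
    denominator = 1 - (0.554721)(0.608) - (0.087629)(0.4249) = 0.6254957
  phi_33 = -0.09507979 / 0.6254957 = -0.152.
Therefore phi_{33} = -0.1520.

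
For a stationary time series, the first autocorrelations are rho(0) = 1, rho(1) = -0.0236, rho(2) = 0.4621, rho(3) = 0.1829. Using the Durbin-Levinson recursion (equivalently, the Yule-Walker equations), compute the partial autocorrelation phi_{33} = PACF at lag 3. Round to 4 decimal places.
\phi_{33} = 0.2539

The PACF at lag k is phi_{kk}, the last component of the solution
to the Yule-Walker system G_k phi = r_k where
  (G_k)_{ij} = rho(|i - j|), (r_k)_i = rho(i), i,j = 1..k.
Equivalently, Durbin-Levinson gives phi_{kk} iteratively:
  phi_{11} = rho(1)
  phi_{kk} = [rho(k) - sum_{j=1..k-1} phi_{k-1,j} rho(k-j)]
            / [1 - sum_{j=1..k-1} phi_{k-1,j} rho(j)],
  phi_{k,j} = phi_{k-1,j} - phi_{kk} phi_{k-1,k-j},  j = 1..k-1.
Step k = 1:
  phi_11 = rho(1) = -0.0236.
Step k = 2:
  phi_22 = [rho(2) - phi_11 rho(1)] / [1 - phi_11 rho(1)] = [0.4621 - (-0.0236)(-0.0236)] / [1 - (-0.0236)(-0.0236)]
         = 0.46154304 / 0.99944304 = 0.4618.
  Update: phi_21 = phi_11 - phi_22 phi_11 = -0.0236 - (0.4618)(-0.0236) = -0.012702.
Step k = 3:
  phi_33 = [rho(3) - phi_21 rho(2) - phi_22 rho(1)] / [1 - phi_21 rho(1) - phi_22 rho(2)]
    numerator   = 0.1829 - (-0.012702)(0.4621) - (0.4618)(-0.0236) = 0.19966786
    denominator = 1 - (-0.012702)(-0.0236) - (0.4618)(0.4621) = 0.78630235
  phi_33 = 0.19966786 / 0.78630235 = 0.2539.
Therefore phi_{33} = 0.2539.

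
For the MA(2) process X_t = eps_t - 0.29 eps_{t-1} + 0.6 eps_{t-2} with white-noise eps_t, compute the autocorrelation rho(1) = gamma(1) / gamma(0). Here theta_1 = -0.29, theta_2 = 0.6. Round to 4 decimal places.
\rho(1) = -0.3213

For an MA(q) process with theta_0 = 1, the autocovariance is
  gamma(k) = sigma^2 * sum_{i=0..q-k} theta_i * theta_{i+k},
and rho(k) = gamma(k) / gamma(0). Sigma^2 cancels.
  numerator   = (1)*(-0.29) + (-0.29)*(0.6) = -0.464.
  denominator = (1)^2 + (-0.29)^2 + (0.6)^2 = 1.4441.
  rho(1) = -0.464 / 1.4441 = -0.3213.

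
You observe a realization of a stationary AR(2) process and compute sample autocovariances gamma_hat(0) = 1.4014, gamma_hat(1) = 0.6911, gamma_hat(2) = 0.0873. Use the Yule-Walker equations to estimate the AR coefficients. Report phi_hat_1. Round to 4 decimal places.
\hat\phi_{1} = 0.6110

The Yule-Walker equations for an AR(p) process read, in matrix form,
  Gamma_p phi = r_p,   with   (Gamma_p)_{ij} = gamma(|i - j|),
                       (r_p)_i = gamma(i),   i,j = 1..p.
Substitute the sample gammas (Toeplitz matrix and right-hand side of size 2):
  Gamma_p = [[1.4014, 0.6911], [0.6911, 1.4014]]
  r_p     = [0.6911, 0.0873]
Written out:
  1.4014 phi_1 + 0.6911 phi_2 = 0.6911
  0.6911 phi_1 + 1.4014 phi_2 = 0.0873
Solve by Cramer's rule:
  det = gamma(0)^2 - gamma(1)^2 = (1.4014)^2 - (0.6911)^2 = 1.96392196 - 0.47761921 = 1.48630275
  phi_hat_1 = [gamma(1) gamma(0) - gamma(1) gamma(2)] / det = [(0.6911)(1.4014) - (0.6911)(0.0873)] / 1.48630275 = 0.90817451 / 1.48630275 = 0.611
  phi_hat_2 = [gamma(0) gamma(2) - gamma(1)^2] / det = [(1.4014)(0.0873) - (0.6911)^2] / 1.48630275 = -0.35527699 / 1.48630275 = -0.239
So phi_hat = [0.6110, -0.2390].
Therefore phi_hat_1 = 0.6110.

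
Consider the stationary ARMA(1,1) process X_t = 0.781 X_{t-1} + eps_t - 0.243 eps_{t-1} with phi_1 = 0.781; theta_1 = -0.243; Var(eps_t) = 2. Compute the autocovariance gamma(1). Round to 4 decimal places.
\gamma(1) = 2.2351

Multiply the model equation by X_{t-k} and take expectations. With theta_0 = psi_0 = 1 and psi_j the MA(infinity) weights, this gives
  gamma(k) - sum_i phi_i gamma(k-i) = c_k,
  c_k = sigma^2 * sum_{j=k..q} theta_j psi_{j-k}   (c_k = 0 for k > q),
using gamma(-m) = gamma(m).
psi-weights needed (psi_j = theta_j + sum_i phi_i psi_{j-i}):
  psi_1 = theta_1 + phi_1 = -0.243 + (0.781) = 0.538
Right-hand sides:
  c_0 = sigma^2 (1 + theta_1 psi_1) = 2 * (1 + (-0.243)(0.538)) = 2 * 0.869266 = 1.738532
  c_1 = sigma^2 theta_1 = 2 * (-0.243) = -0.486
  c_2 = 0
Equations for k = 0 and k = 1 (AR order 1):
  gamma(0) = phi_1 gamma(1) + c_0
  gamma(1) = phi_1 gamma(0) + c_1
Substituting the second into the first: gamma(0) (1 - phi_1^2) = c_0 + phi_1 c_1, so
  gamma(0) = (c_0 + phi_1 c_1) / (1 - phi_1^2) = (1.738532 + (0.781)(-0.486)) / (1 - (0.781)^2) = 1.358966 / 0.390039 = 3.48418.
  gamma(1) = phi_1 gamma(0) + c_1 = (0.781)(3.48418) + (-0.486) = 2.235144.
Therefore gamma(1) = 2.2351 (to 4 decimal places).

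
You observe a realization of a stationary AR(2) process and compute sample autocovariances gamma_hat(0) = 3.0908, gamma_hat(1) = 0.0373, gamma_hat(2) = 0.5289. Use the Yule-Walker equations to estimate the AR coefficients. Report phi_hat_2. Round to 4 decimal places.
\hat\phi_{2} = 0.1710

The Yule-Walker equations for an AR(p) process read, in matrix form,
  Gamma_p phi = r_p,   with   (Gamma_p)_{ij} = gamma(|i - j|),
                       (r_p)_i = gamma(i),   i,j = 1..p.
Substitute the sample gammas (Toeplitz matrix and right-hand side of size 2):
  Gamma_p = [[3.0908, 0.0373], [0.0373, 3.0908]]
  r_p     = [0.0373, 0.5289]
Written out:
  3.0908 phi_1 + 0.0373 phi_2 = 0.0373
  0.0373 phi_1 + 3.0908 phi_2 = 0.5289
Solve by Cramer's rule:
  det = gamma(0)^2 - gamma(1)^2 = (3.0908)^2 - (0.0373)^2 = 9.55304464 - 0.00139129 = 9.55165335
  phi_hat_1 = [gamma(1) gamma(0) - gamma(1) gamma(2)] / det = [(0.0373)(3.0908) - (0.0373)(0.5289)] / 9.55165335 = 0.09555887 / 9.55165335 = 0.01
  phi_hat_2 = [gamma(0) gamma(2) - gamma(1)^2] / det = [(3.0908)(0.5289) - (0.0373)^2] / 9.55165335 = 1.63333283 / 9.55165335 = 0.171
So phi_hat = [0.0100, 0.1710].
Therefore phi_hat_2 = 0.1710.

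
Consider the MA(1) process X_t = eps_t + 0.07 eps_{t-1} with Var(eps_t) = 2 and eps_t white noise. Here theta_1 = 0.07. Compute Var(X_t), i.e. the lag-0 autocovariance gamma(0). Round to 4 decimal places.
\gamma(0) = 2.0098

For an MA(q) process X_t = eps_t + sum_i theta_i eps_{t-i} with
Var(eps_t) = sigma^2, the variance is
  gamma(0) = sigma^2 * (1 + sum_i theta_i^2).
  sum_i theta_i^2 = (0.07)^2 = 0.0049.
  gamma(0) = 2 * (1 + 0.0049) = 2 * 1.0049 = 2.0098.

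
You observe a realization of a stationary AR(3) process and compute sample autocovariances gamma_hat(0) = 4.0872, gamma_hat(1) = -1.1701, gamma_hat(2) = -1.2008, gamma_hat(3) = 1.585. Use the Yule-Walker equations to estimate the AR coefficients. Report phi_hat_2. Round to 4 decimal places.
\hat\phi_{2} = -0.3290

The Yule-Walker equations for an AR(p) process read, in matrix form,
  Gamma_p phi = r_p,   with   (Gamma_p)_{ij} = gamma(|i - j|),
                       (r_p)_i = gamma(i),   i,j = 1..p.
Substitute the sample gammas (Toeplitz matrix and right-hand side of size 3):
  Gamma_p = [[4.0872, -1.1701, -1.2008], [-1.1701, 4.0872, -1.1701], [-1.2008, -1.1701, 4.0872]]
  r_p     = [-1.1701, -1.2008, 1.585]
Written out (R1..R3):
  (R1) 4.0872 phi_1 - 1.1701 phi_2 - 1.2008 phi_3 = -1.1701
  (R2) -1.1701 phi_1 + 4.0872 phi_2 - 1.1701 phi_3 = -1.2008
  (R3) -1.2008 phi_1 - 1.1701 phi_2 + 4.0872 phi_3 = 1.585
Gaussian elimination:
  R2 <- R2 - (-1.1701/4.0872) R1 = R2 - (-0.286284) R1:  3.752219 phi_2 - 1.51387 phi_3 = -1.535781
  R3 <- R3 - (-1.2008/4.0872) R1 = R3 - (-0.293795) R1:  -1.51387 phi_2 + 3.734411 phi_3 = 1.24123
  R3 <- R3 - (-1.51387/3.752219) R2 = R3 - (-0.40346) R2:  3.123625 phi_3 = 0.621604
Back-substitution:
  phi_hat_3 = 0.621604 / 3.123625 = 0.199001
  phi_hat_2 = (-1.535781 - (-1.51387)(0.199001)) / 3.752219 = -0.32901
  phi_hat_1 = (-1.1701 - (-1.1701)(-0.32901) - (-1.2008)(0.199001)) / 4.0872 = -0.322009
So phi_hat = [-0.3220, -0.3290, 0.1990].
Therefore phi_hat_2 = -0.3290.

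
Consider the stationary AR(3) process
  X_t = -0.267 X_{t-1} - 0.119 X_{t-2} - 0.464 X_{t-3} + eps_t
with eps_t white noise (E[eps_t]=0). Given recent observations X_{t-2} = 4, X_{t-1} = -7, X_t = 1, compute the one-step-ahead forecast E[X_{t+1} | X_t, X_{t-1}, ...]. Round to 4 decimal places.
E[X_{t+1} \mid \mathcal F_t] = -1.2900

For an AR(p) model X_t = c + sum_i phi_i X_{t-i} + eps_t, the
one-step-ahead conditional mean is
  E[X_{t+1} | X_t, ...] = c + sum_i phi_i X_{t+1-i}.
Substitute known values:
  E[X_{t+1} | ...] = (-0.267) * (1) + (-0.119) * (-7) + (-0.464) * (4)
                   = -1.2900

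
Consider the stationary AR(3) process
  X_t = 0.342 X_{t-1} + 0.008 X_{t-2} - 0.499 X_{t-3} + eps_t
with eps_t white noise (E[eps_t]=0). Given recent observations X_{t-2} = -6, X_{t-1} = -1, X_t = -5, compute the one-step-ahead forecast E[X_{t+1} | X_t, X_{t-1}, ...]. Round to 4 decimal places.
E[X_{t+1} \mid \mathcal F_t] = 1.2760

For an AR(p) model X_t = c + sum_i phi_i X_{t-i} + eps_t, the
one-step-ahead conditional mean is
  E[X_{t+1} | X_t, ...] = c + sum_i phi_i X_{t+1-i}.
Substitute known values:
  E[X_{t+1} | ...] = (0.342) * (-5) + (0.008) * (-1) + (-0.499) * (-6)
                   = 1.2760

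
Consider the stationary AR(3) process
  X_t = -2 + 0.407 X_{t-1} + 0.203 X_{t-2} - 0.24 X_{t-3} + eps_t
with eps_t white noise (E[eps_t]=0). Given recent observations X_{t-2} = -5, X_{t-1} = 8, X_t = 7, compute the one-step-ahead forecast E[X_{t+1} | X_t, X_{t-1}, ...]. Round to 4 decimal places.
E[X_{t+1} \mid \mathcal F_t] = 3.6730

For an AR(p) model X_t = c + sum_i phi_i X_{t-i} + eps_t, the
one-step-ahead conditional mean is
  E[X_{t+1} | X_t, ...] = c + sum_i phi_i X_{t+1-i}.
Substitute known values:
  E[X_{t+1} | ...] = -2 + (0.407) * (7) + (0.203) * (8) + (-0.24) * (-5)
                   = 3.6730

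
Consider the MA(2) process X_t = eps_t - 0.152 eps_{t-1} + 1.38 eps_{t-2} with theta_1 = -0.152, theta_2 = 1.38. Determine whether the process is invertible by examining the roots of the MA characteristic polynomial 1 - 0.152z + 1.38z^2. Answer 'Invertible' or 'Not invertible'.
\text{Not invertible}

The MA(q) characteristic polynomial is P(z) = 1 - 0.152z + 1.38z^2.
Invertibility requires all roots to lie outside the unit circle, i.e. |z| > 1 for every root.
Set 1 + (-0.152) z + (1.38) z^2 = 0, i.e. a z^2 + b z + c = 0 with a = 1.38, b = -0.152, c = 1.
Discriminant D = b^2 - 4ac = (-0.152)^2 - 4*(1.38)*1 = 0.023104 - (5.52) = -5.496896.
D < 0, so the roots are the complex-conjugate pair z = (-b +/- i sqrt(-D)) / (2a) = 0.0551 +/- 0.8495i.
For a conjugate pair |z|^2 = z * conj(z) = (product of roots) = c/a = 1/(1.38) = 0.724638, so |z| = sqrt(0.724638) = 0.8513 for both roots.
Moduli of all roots: 0.8513, 0.8513.
All moduli strictly greater than 1? No.
Verdict: Not invertible.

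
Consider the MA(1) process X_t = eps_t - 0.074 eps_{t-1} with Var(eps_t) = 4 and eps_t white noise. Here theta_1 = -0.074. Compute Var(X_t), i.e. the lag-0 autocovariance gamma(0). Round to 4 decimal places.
\gamma(0) = 4.0219

For an MA(q) process X_t = eps_t + sum_i theta_i eps_{t-i} with
Var(eps_t) = sigma^2, the variance is
  gamma(0) = sigma^2 * (1 + sum_i theta_i^2).
  sum_i theta_i^2 = (-0.074)^2 = 0.005476.
  gamma(0) = 4 * (1 + 0.005476) = 4 * 1.005476 = 4.021904, which rounds to 4.0219.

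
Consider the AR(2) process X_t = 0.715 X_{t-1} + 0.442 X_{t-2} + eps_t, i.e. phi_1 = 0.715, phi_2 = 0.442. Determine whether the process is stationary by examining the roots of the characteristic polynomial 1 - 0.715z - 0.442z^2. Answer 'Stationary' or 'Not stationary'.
\text{Not stationary}

The AR(p) characteristic polynomial is P(z) = 1 - 0.715z - 0.442z^2.
Stationarity requires all roots to lie outside the unit circle, i.e. |z| > 1 for every root.
Set 1 + (-0.715) z + (-0.442) z^2 = 0, i.e. a z^2 + b z + c = 0 with a = -0.442, b = -0.715, c = 1.
Discriminant D = b^2 - 4ac = (-0.715)^2 - 4*(-0.442)*1 = 0.511225 - (-1.768) = 2.279225.
D >= 0, so the roots are real: z = (-b +/- sqrt(D)) / (2a) = (0.715 +/- 1.50971) / (-0.884).
  z_1 = (0.715 + 1.50971) / (-0.884) = -2.5166,   |z_1| = 2.5166.
  z_2 = (0.715 - 1.50971) / (-0.884) = 0.899,   |z_2| = 0.899.
Moduli of all roots: 2.5166, 0.8990.
All moduli strictly greater than 1? No.
Verdict: Not stationary.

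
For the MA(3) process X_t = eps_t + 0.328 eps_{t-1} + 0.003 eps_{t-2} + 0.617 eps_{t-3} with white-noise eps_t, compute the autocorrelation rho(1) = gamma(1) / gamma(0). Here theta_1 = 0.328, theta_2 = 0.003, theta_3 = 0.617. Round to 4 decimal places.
\rho(1) = 0.2223

For an MA(q) process with theta_0 = 1, the autocovariance is
  gamma(k) = sigma^2 * sum_{i=0..q-k} theta_i * theta_{i+k},
and rho(k) = gamma(k) / gamma(0). Sigma^2 cancels.
  numerator   = (1)*(0.328) + (0.328)*(0.003) + (0.003)*(0.617) = 0.330835.
  denominator = (1)^2 + (0.328)^2 + (0.003)^2 + (0.617)^2 = 1.488282.
  rho(1) = 0.330835 / 1.488282 = 0.2223.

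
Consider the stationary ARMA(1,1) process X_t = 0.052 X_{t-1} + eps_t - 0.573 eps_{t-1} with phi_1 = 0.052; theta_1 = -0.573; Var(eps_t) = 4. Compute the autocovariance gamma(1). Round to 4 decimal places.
\gamma(1) = -2.0274

Multiply the model equation by X_{t-k} and take expectations. With theta_0 = psi_0 = 1 and psi_j the MA(infinity) weights, this gives
  gamma(k) - sum_i phi_i gamma(k-i) = c_k,
  c_k = sigma^2 * sum_{j=k..q} theta_j psi_{j-k}   (c_k = 0 for k > q),
using gamma(-m) = gamma(m).
psi-weights needed (psi_j = theta_j + sum_i phi_i psi_{j-i}):
  psi_1 = theta_1 + phi_1 = -0.573 + (0.052) = -0.521
Right-hand sides:
  c_0 = sigma^2 (1 + theta_1 psi_1) = 4 * (1 + (-0.573)(-0.521)) = 4 * 1.298533 = 5.194132
  c_1 = sigma^2 theta_1 = 4 * (-0.573) = -2.292
  c_2 = 0
Equations for k = 0 and k = 1 (AR order 1):
  gamma(0) = phi_1 gamma(1) + c_0
  gamma(1) = phi_1 gamma(0) + c_1
Substituting the second into the first: gamma(0) (1 - phi_1^2) = c_0 + phi_1 c_1, so
  gamma(0) = (c_0 + phi_1 c_1) / (1 - phi_1^2) = (5.194132 + (0.052)(-2.292)) / (1 - (0.052)^2) = 5.074948 / 0.997296 = 5.088708.
  gamma(1) = phi_1 gamma(0) + c_1 = (0.052)(5.088708) + (-2.292) = -2.027387.
Therefore gamma(1) = -2.0274 (to 4 decimal places).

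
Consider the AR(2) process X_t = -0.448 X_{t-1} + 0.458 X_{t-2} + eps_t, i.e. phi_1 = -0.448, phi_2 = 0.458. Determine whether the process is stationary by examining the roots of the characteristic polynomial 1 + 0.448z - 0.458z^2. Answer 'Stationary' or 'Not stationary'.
\text{Stationary}

The AR(p) characteristic polynomial is P(z) = 1 + 0.448z - 0.458z^2.
Stationarity requires all roots to lie outside the unit circle, i.e. |z| > 1 for every root.
Set 1 + (0.448) z + (-0.458) z^2 = 0, i.e. a z^2 + b z + c = 0 with a = -0.458, b = 0.448, c = 1.
Discriminant D = b^2 - 4ac = (0.448)^2 - 4*(-0.458)*1 = 0.200704 - (-1.832) = 2.032704.
D >= 0, so the roots are real: z = (-b +/- sqrt(D)) / (2a) = (-0.448 +/- 1.425729) / (-0.916).
  z_1 = (-0.448 + 1.425729) / (-0.916) = -1.0674,   |z_1| = 1.0674.
  z_2 = (-0.448 - 1.425729) / (-0.916) = 2.0456,   |z_2| = 2.0456.
Moduli of all roots: 1.0674, 2.0456.
All moduli strictly greater than 1? Yes.
Verdict: Stationary.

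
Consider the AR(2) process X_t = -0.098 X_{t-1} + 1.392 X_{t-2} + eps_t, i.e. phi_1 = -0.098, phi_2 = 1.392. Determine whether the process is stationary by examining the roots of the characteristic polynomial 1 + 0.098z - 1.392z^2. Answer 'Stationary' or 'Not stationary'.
\text{Not stationary}

The AR(p) characteristic polynomial is P(z) = 1 + 0.098z - 1.392z^2.
Stationarity requires all roots to lie outside the unit circle, i.e. |z| > 1 for every root.
Set 1 + (0.098) z + (-1.392) z^2 = 0, i.e. a z^2 + b z + c = 0 with a = -1.392, b = 0.098, c = 1.
Discriminant D = b^2 - 4ac = (0.098)^2 - 4*(-1.392)*1 = 0.009604 - (-5.568) = 5.577604.
D >= 0, so the roots are real: z = (-b +/- sqrt(D)) / (2a) = (-0.098 +/- 2.361695) / (-2.784).
  z_1 = (-0.098 + 2.361695) / (-2.784) = -0.8131,   |z_1| = 0.8131.
  z_2 = (-0.098 - 2.361695) / (-2.784) = 0.8835,   |z_2| = 0.8835.
Moduli of all roots: 0.8131, 0.8835.
All moduli strictly greater than 1? No.
Verdict: Not stationary.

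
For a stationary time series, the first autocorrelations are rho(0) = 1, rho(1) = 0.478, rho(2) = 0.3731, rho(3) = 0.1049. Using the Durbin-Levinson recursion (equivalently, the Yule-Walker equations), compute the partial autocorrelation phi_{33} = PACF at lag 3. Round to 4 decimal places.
\phi_{33} = -0.1741

The PACF at lag k is phi_{kk}, the last component of the solution
to the Yule-Walker system G_k phi = r_k where
  (G_k)_{ij} = rho(|i - j|), (r_k)_i = rho(i), i,j = 1..k.
Equivalently, Durbin-Levinson gives phi_{kk} iteratively:
  phi_{11} = rho(1)
  phi_{kk} = [rho(k) - sum_{j=1..k-1} phi_{k-1,j} rho(k-j)]
            / [1 - sum_{j=1..k-1} phi_{k-1,j} rho(j)],
  phi_{k,j} = phi_{k-1,j} - phi_{kk} phi_{k-1,k-j},  j = 1..k-1.
Step k = 1:
  phi_11 = rho(1) = 0.478.
Step k = 2:
  phi_22 = [rho(2) - phi_11 rho(1)] / [1 - phi_11 rho(1)] = [0.3731 - (0.478)(0.478)] / [1 - (0.478)(0.478)]
         = 0.144616 / 0.771516 = 0.187444.
  Update: phi_21 = phi_11 - phi_22 phi_11 = 0.478 - (0.187444)(0.478) = 0.388402.
Step k = 3:
  phi_33 = [rho(3) - phi_21 rho(2) - phi_22 rho(1)] / [1 - phi_21 rho(1) - phi_22 rho(2)]
    numerator   = 0.1049 - (0.388402)(0.3731) - (0.187444)(0.478) = -0.12961091
    denominator = 1 - (0.388402)(0.478) - (0.187444)(0.3731) = 0.74440861
  phi_33 = -0.12961091 / 0.74440861 = -0.1741.
Therefore phi_{33} = -0.1741.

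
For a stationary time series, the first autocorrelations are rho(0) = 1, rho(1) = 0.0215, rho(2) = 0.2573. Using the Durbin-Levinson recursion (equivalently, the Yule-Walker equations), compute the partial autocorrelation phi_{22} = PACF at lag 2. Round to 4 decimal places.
\phi_{22} = 0.2570

The PACF at lag k is phi_{kk}, the last component of the solution
to the Yule-Walker system G_k phi = r_k where
  (G_k)_{ij} = rho(|i - j|), (r_k)_i = rho(i), i,j = 1..k.
Equivalently, Durbin-Levinson gives phi_{kk} iteratively:
  phi_{11} = rho(1)
  phi_{kk} = [rho(k) - sum_{j=1..k-1} phi_{k-1,j} rho(k-j)]
            / [1 - sum_{j=1..k-1} phi_{k-1,j} rho(j)],
  phi_{k,j} = phi_{k-1,j} - phi_{kk} phi_{k-1,k-j},  j = 1..k-1.
Step k = 1:
  phi_11 = rho(1) = 0.0215.
Step k = 2:
  phi_22 = [rho(2) - phi_11 rho(1)] / [1 - phi_11 rho(1)] = [0.2573 - (0.0215)(0.0215)] / [1 - (0.0215)(0.0215)]
         = 0.25683775 / 0.99953775 = 0.257.
Therefore phi_{22} = 0.2570.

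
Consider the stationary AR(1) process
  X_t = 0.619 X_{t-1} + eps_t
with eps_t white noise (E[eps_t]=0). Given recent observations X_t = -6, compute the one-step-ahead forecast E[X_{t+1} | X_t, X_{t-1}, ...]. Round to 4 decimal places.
E[X_{t+1} \mid \mathcal F_t] = -3.7140

For an AR(p) model X_t = c + sum_i phi_i X_{t-i} + eps_t, the
one-step-ahead conditional mean is
  E[X_{t+1} | X_t, ...] = c + sum_i phi_i X_{t+1-i}.
Substitute known values:
  E[X_{t+1} | ...] = (0.619) * (-6)
                   = -3.7140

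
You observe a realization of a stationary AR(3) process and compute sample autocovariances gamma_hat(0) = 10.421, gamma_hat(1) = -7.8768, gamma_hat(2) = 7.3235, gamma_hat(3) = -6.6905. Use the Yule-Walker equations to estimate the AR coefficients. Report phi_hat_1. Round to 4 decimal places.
\hat\phi_{1} = -0.4910

The Yule-Walker equations for an AR(p) process read, in matrix form,
  Gamma_p phi = r_p,   with   (Gamma_p)_{ij} = gamma(|i - j|),
                       (r_p)_i = gamma(i),   i,j = 1..p.
Substitute the sample gammas (Toeplitz matrix and right-hand side of size 3):
  Gamma_p = [[10.421, -7.8768, 7.3235], [-7.8768, 10.421, -7.8768], [7.3235, -7.8768, 10.421]]
  r_p     = [-7.8768, 7.3235, -6.6905]
Written out (R1..R3):
  (R1) 10.421 phi_1 - 7.8768 phi_2 + 7.3235 phi_3 = -7.8768
  (R2) -7.8768 phi_1 + 10.421 phi_2 - 7.8768 phi_3 = 7.3235
  (R3) 7.3235 phi_1 - 7.8768 phi_2 + 10.421 phi_3 = -6.6905
Gaussian elimination:
  R2 <- R2 - (-7.8768/10.421) R1 = R2 - (-0.755858) R1:  4.467255 phi_2 - 2.341271 phi_3 = 1.369755
  R3 <- R3 - (7.3235/10.421) R1 = R3 - (0.702764) R1:  -2.341271 phi_2 + 5.27431 phi_3 = -1.154971
  R3 <- R3 - (-2.341271/4.467255) R2 = R3 - (-0.524096) R2:  4.047259 phi_3 = -0.437088
Back-substitution:
  phi_hat_3 = -0.437088 / 4.047259 = -0.107996
  phi_hat_2 = (1.369755 - (-2.341271)(-0.107996)) / 4.467255 = 0.250021
  phi_hat_1 = (-7.8768 - (-7.8768)(0.250021) - (7.3235)(-0.107996)) / 10.421 = -0.490982
So phi_hat = [-0.4910, 0.2500, -0.1080].
Therefore phi_hat_1 = -0.4910.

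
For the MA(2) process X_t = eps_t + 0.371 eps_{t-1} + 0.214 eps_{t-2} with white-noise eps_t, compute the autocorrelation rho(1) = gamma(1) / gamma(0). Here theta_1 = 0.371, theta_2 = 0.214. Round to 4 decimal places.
\rho(1) = 0.3806

For an MA(q) process with theta_0 = 1, the autocovariance is
  gamma(k) = sigma^2 * sum_{i=0..q-k} theta_i * theta_{i+k},
and rho(k) = gamma(k) / gamma(0). Sigma^2 cancels.
  numerator   = (1)*(0.371) + (0.371)*(0.214) = 0.450394.
  denominator = (1)^2 + (0.371)^2 + (0.214)^2 = 1.183437.
  rho(1) = 0.450394 / 1.183437 = 0.3806.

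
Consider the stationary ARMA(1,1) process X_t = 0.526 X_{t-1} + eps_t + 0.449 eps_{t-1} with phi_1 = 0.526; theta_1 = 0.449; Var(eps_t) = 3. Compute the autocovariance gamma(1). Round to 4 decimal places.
\gamma(1) = 4.9989

Multiply the model equation by X_{t-k} and take expectations. With theta_0 = psi_0 = 1 and psi_j the MA(infinity) weights, this gives
  gamma(k) - sum_i phi_i gamma(k-i) = c_k,
  c_k = sigma^2 * sum_{j=k..q} theta_j psi_{j-k}   (c_k = 0 for k > q),
using gamma(-m) = gamma(m).
psi-weights needed (psi_j = theta_j + sum_i phi_i psi_{j-i}):
  psi_1 = theta_1 + phi_1 = 0.449 + (0.526) = 0.975
Right-hand sides:
  c_0 = sigma^2 (1 + theta_1 psi_1) = 3 * (1 + (0.449)(0.975)) = 3 * 1.437775 = 4.313325
  c_1 = sigma^2 theta_1 = 3 * (0.449) = 1.347
  c_2 = 0
Equations for k = 0 and k = 1 (AR order 1):
  gamma(0) = phi_1 gamma(1) + c_0
  gamma(1) = phi_1 gamma(0) + c_1
Substituting the second into the first: gamma(0) (1 - phi_1^2) = c_0 + phi_1 c_1, so
  gamma(0) = (c_0 + phi_1 c_1) / (1 - phi_1^2) = (4.313325 + (0.526)(1.347)) / (1 - (0.526)^2) = 5.021847 / 0.723324 = 6.942735.
  gamma(1) = phi_1 gamma(0) + c_1 = (0.526)(6.942735) + (1.347) = 4.998879.
Therefore gamma(1) = 4.9989 (to 4 decimal places).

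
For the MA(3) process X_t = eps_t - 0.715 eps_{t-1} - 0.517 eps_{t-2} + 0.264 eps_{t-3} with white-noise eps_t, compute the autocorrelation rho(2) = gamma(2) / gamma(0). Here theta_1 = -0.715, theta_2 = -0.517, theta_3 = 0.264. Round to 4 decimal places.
\rho(2) = -0.3819

For an MA(q) process with theta_0 = 1, the autocovariance is
  gamma(k) = sigma^2 * sum_{i=0..q-k} theta_i * theta_{i+k},
and rho(k) = gamma(k) / gamma(0). Sigma^2 cancels.
  numerator   = (1)*(-0.517) + (-0.715)*(0.264) = -0.70576.
  denominator = (1)^2 + (-0.715)^2 + (-0.517)^2 + (0.264)^2 = 1.84821.
  rho(2) = -0.70576 / 1.84821 = -0.3819.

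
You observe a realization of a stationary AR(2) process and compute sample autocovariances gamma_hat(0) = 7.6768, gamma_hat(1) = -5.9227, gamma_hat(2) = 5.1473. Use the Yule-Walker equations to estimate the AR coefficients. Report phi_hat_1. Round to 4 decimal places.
\hat\phi_{1} = -0.6280

The Yule-Walker equations for an AR(p) process read, in matrix form,
  Gamma_p phi = r_p,   with   (Gamma_p)_{ij} = gamma(|i - j|),
                       (r_p)_i = gamma(i),   i,j = 1..p.
Substitute the sample gammas (Toeplitz matrix and right-hand side of size 2):
  Gamma_p = [[7.6768, -5.9227], [-5.9227, 7.6768]]
  r_p     = [-5.9227, 5.1473]
Written out:
  7.6768 phi_1 - 5.9227 phi_2 = -5.9227
  -5.9227 phi_1 + 7.6768 phi_2 = 5.1473
Solve by Cramer's rule:
  det = gamma(0)^2 - gamma(1)^2 = (7.6768)^2 - (-5.9227)^2 = 58.93325824 - 35.07837529 = 23.85488295
  phi_hat_1 = [gamma(1) gamma(0) - gamma(1) gamma(2)] / det = [(-5.9227)(7.6768) - (-5.9227)(5.1473)] / 23.85488295 = -14.98146965 / 23.85488295 = -0.628
  phi_hat_2 = [gamma(0) gamma(2) - gamma(1)^2] / det = [(7.6768)(5.1473) - (-5.9227)^2] / 23.85488295 = 4.43641735 / 23.85488295 = 0.186
So phi_hat = [-0.6280, 0.1860].
Therefore phi_hat_1 = -0.6280.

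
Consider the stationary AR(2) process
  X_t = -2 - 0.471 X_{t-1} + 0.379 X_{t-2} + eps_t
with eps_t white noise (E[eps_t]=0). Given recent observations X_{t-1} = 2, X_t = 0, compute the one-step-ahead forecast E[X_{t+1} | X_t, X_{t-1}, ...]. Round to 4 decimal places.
E[X_{t+1} \mid \mathcal F_t] = -1.2420

For an AR(p) model X_t = c + sum_i phi_i X_{t-i} + eps_t, the
one-step-ahead conditional mean is
  E[X_{t+1} | X_t, ...] = c + sum_i phi_i X_{t+1-i}.
Substitute known values:
  E[X_{t+1} | ...] = -2 + (-0.471) * (0) + (0.379) * (2)
                   = -1.2420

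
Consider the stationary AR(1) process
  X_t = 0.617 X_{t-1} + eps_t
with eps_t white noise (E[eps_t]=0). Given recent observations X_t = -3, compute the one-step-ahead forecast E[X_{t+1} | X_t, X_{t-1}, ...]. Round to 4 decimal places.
E[X_{t+1} \mid \mathcal F_t] = -1.8510

For an AR(p) model X_t = c + sum_i phi_i X_{t-i} + eps_t, the
one-step-ahead conditional mean is
  E[X_{t+1} | X_t, ...] = c + sum_i phi_i X_{t+1-i}.
Substitute known values:
  E[X_{t+1} | ...] = (0.617) * (-3)
                   = -1.8510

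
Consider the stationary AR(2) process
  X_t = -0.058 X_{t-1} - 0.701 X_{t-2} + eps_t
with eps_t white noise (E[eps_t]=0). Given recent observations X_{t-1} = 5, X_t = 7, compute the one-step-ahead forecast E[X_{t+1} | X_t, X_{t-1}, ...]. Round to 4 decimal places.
E[X_{t+1} \mid \mathcal F_t] = -3.9110

For an AR(p) model X_t = c + sum_i phi_i X_{t-i} + eps_t, the
one-step-ahead conditional mean is
  E[X_{t+1} | X_t, ...] = c + sum_i phi_i X_{t+1-i}.
Substitute known values:
  E[X_{t+1} | ...] = (-0.058) * (7) + (-0.701) * (5)
                   = -3.9110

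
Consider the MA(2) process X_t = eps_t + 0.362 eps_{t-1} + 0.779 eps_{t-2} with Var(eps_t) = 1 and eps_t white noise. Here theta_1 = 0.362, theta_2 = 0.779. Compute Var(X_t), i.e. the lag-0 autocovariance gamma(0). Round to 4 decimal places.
\gamma(0) = 1.7379

For an MA(q) process X_t = eps_t + sum_i theta_i eps_{t-i} with
Var(eps_t) = sigma^2, the variance is
  gamma(0) = sigma^2 * (1 + sum_i theta_i^2).
  sum_i theta_i^2 = (0.362)^2 + (0.779)^2 = 0.131044 + 0.606841 = 0.737885.
  gamma(0) = 1 * (1 + 0.737885) = 1 * 1.737885 = 1.737885, which rounds to 1.7379.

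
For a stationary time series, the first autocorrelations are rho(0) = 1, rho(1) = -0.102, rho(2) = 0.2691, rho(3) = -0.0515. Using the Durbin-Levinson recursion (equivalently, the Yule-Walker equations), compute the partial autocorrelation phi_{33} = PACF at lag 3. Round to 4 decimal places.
\phi_{33} = -0.0049

The PACF at lag k is phi_{kk}, the last component of the solution
to the Yule-Walker system G_k phi = r_k where
  (G_k)_{ij} = rho(|i - j|), (r_k)_i = rho(i), i,j = 1..k.
Equivalently, Durbin-Levinson gives phi_{kk} iteratively:
  phi_{11} = rho(1)
  phi_{kk} = [rho(k) - sum_{j=1..k-1} phi_{k-1,j} rho(k-j)]
            / [1 - sum_{j=1..k-1} phi_{k-1,j} rho(j)],
  phi_{k,j} = phi_{k-1,j} - phi_{kk} phi_{k-1,k-j},  j = 1..k-1.
Step k = 1:
  phi_11 = rho(1) = -0.102.
Step k = 2:
  phi_22 = [rho(2) - phi_11 rho(1)] / [1 - phi_11 rho(1)] = [0.2691 - (-0.102)(-0.102)] / [1 - (-0.102)(-0.102)]
         = 0.258696 / 0.989596 = 0.261416.
  Update: phi_21 = phi_11 - phi_22 phi_11 = -0.102 - (0.261416)(-0.102) = -0.075336.
Step k = 3:
  phi_33 = [rho(3) - phi_21 rho(2) - phi_22 rho(1)] / [1 - phi_21 rho(1) - phi_22 rho(2)]
    numerator   = -0.0515 - (-0.075336)(0.2691) - (0.261416)(-0.102) = -0.00456278
    denominator = 1 - (-0.075336)(-0.102) - (0.261416)(0.2691) = 0.92196879
  phi_33 = -0.00456278 / 0.92196879 = -0.0049.
Therefore phi_{33} = -0.0049.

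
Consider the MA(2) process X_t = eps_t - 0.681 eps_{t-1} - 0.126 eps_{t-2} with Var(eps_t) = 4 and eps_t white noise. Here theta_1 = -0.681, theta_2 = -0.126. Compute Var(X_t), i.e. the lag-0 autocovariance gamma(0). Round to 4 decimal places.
\gamma(0) = 5.9185

For an MA(q) process X_t = eps_t + sum_i theta_i eps_{t-i} with
Var(eps_t) = sigma^2, the variance is
  gamma(0) = sigma^2 * (1 + sum_i theta_i^2).
  sum_i theta_i^2 = (-0.681)^2 + (-0.126)^2 = 0.463761 + 0.015876 = 0.479637.
  gamma(0) = 4 * (1 + 0.479637) = 4 * 1.479637 = 5.918548, which rounds to 5.9185.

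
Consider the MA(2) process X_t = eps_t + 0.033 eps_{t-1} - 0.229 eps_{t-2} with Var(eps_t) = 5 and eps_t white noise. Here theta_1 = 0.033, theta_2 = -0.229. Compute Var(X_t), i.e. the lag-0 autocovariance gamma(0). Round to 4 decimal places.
\gamma(0) = 5.2677

For an MA(q) process X_t = eps_t + sum_i theta_i eps_{t-i} with
Var(eps_t) = sigma^2, the variance is
  gamma(0) = sigma^2 * (1 + sum_i theta_i^2).
  sum_i theta_i^2 = (0.033)^2 + (-0.229)^2 = 0.001089 + 0.052441 = 0.05353.
  gamma(0) = 5 * (1 + 0.05353) = 5 * 1.05353 = 5.26765, which rounds to 5.2677.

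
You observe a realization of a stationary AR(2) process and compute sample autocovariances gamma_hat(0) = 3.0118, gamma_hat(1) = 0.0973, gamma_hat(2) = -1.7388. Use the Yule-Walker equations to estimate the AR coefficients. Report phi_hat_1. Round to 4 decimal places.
\hat\phi_{1} = 0.0510

The Yule-Walker equations for an AR(p) process read, in matrix form,
  Gamma_p phi = r_p,   with   (Gamma_p)_{ij} = gamma(|i - j|),
                       (r_p)_i = gamma(i),   i,j = 1..p.
Substitute the sample gammas (Toeplitz matrix and right-hand side of size 2):
  Gamma_p = [[3.0118, 0.0973], [0.0973, 3.0118]]
  r_p     = [0.0973, -1.7388]
Written out:
  3.0118 phi_1 + 0.0973 phi_2 = 0.0973
  0.0973 phi_1 + 3.0118 phi_2 = -1.7388
Solve by Cramer's rule:
  det = gamma(0)^2 - gamma(1)^2 = (3.0118)^2 - (0.0973)^2 = 9.07093924 - 0.00946729 = 9.06147195
  phi_hat_1 = [gamma(1) gamma(0) - gamma(1) gamma(2)] / det = [(0.0973)(3.0118) - (0.0973)(-1.7388)] / 9.06147195 = 0.46223338 / 9.06147195 = 0.051
  phi_hat_2 = [gamma(0) gamma(2) - gamma(1)^2] / det = [(3.0118)(-1.7388) - (0.0973)^2] / 9.06147195 = -5.24638513 / 9.06147195 = -0.579
So phi_hat = [0.0510, -0.5790].
Therefore phi_hat_1 = 0.0510.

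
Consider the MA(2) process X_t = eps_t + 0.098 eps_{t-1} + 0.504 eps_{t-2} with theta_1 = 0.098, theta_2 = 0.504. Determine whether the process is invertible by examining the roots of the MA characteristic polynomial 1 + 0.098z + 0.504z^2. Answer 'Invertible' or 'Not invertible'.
\text{Invertible}

The MA(q) characteristic polynomial is P(z) = 1 + 0.098z + 0.504z^2.
Invertibility requires all roots to lie outside the unit circle, i.e. |z| > 1 for every root.
Set 1 + (0.098) z + (0.504) z^2 = 0, i.e. a z^2 + b z + c = 0 with a = 0.504, b = 0.098, c = 1.
Discriminant D = b^2 - 4ac = (0.098)^2 - 4*(0.504)*1 = 0.009604 - (2.016) = -2.006396.
D < 0, so the roots are the complex-conjugate pair z = (-b +/- i sqrt(-D)) / (2a) = -0.0972 +/- 1.4052i.
For a conjugate pair |z|^2 = z * conj(z) = (product of roots) = c/a = 1/(0.504) = 1.984127, so |z| = sqrt(1.984127) = 1.4086 for both roots.
Moduli of all roots: 1.4086, 1.4086.
All moduli strictly greater than 1? Yes.
Verdict: Invertible.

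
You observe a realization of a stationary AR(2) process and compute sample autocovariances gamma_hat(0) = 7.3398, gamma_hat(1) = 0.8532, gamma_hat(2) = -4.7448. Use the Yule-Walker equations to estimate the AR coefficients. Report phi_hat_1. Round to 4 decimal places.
\hat\phi_{1} = 0.1940

The Yule-Walker equations for an AR(p) process read, in matrix form,
  Gamma_p phi = r_p,   with   (Gamma_p)_{ij} = gamma(|i - j|),
                       (r_p)_i = gamma(i),   i,j = 1..p.
Substitute the sample gammas (Toeplitz matrix and right-hand side of size 2):
  Gamma_p = [[7.3398, 0.8532], [0.8532, 7.3398]]
  r_p     = [0.8532, -4.7448]
Written out:
  7.3398 phi_1 + 0.8532 phi_2 = 0.8532
  0.8532 phi_1 + 7.3398 phi_2 = -4.7448
Solve by Cramer's rule:
  det = gamma(0)^2 - gamma(1)^2 = (7.3398)^2 - (0.8532)^2 = 53.87266404 - 0.72795024 = 53.1447138
  phi_hat_1 = [gamma(1) gamma(0) - gamma(1) gamma(2)] / det = [(0.8532)(7.3398) - (0.8532)(-4.7448)] / 53.1447138 = 10.31058072 / 53.1447138 = 0.194
  phi_hat_2 = [gamma(0) gamma(2) - gamma(1)^2] / det = [(7.3398)(-4.7448) - (0.8532)^2] / 53.1447138 = -35.55383328 / 53.1447138 = -0.669
So phi_hat = [0.1940, -0.6690].
Therefore phi_hat_1 = 0.1940.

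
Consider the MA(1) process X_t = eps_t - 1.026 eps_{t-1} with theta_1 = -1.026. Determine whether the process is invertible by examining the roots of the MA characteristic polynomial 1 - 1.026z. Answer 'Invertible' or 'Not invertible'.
\text{Not invertible}

The MA(q) characteristic polynomial is P(z) = 1 - 1.026z.
Invertibility requires all roots to lie outside the unit circle, i.e. |z| > 1 for every root.
This is linear in z: 1 + (-1.026) z = 0  =>  z = -1/(-1.026) = 0.974659,  |z| = 0.974659.
Moduli of all roots: 0.9747.
All moduli strictly greater than 1? No.
Verdict: Not invertible.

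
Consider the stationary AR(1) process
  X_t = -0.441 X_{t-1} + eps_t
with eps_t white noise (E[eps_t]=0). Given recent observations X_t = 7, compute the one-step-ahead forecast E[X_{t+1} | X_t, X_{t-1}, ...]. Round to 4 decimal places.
E[X_{t+1} \mid \mathcal F_t] = -3.0870

For an AR(p) model X_t = c + sum_i phi_i X_{t-i} + eps_t, the
one-step-ahead conditional mean is
  E[X_{t+1} | X_t, ...] = c + sum_i phi_i X_{t+1-i}.
Substitute known values:
  E[X_{t+1} | ...] = (-0.441) * (7)
                   = -3.0870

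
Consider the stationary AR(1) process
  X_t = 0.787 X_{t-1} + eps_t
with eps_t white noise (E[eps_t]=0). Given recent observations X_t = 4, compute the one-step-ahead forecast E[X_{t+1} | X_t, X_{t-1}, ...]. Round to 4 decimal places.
E[X_{t+1} \mid \mathcal F_t] = 3.1480

For an AR(p) model X_t = c + sum_i phi_i X_{t-i} + eps_t, the
one-step-ahead conditional mean is
  E[X_{t+1} | X_t, ...] = c + sum_i phi_i X_{t+1-i}.
Substitute known values:
  E[X_{t+1} | ...] = (0.787) * (4)
                   = 3.1480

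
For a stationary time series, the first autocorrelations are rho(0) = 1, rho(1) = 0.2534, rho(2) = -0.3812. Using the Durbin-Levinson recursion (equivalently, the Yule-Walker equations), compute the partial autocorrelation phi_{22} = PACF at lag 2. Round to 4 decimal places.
\phi_{22} = -0.4760

The PACF at lag k is phi_{kk}, the last component of the solution
to the Yule-Walker system G_k phi = r_k where
  (G_k)_{ij} = rho(|i - j|), (r_k)_i = rho(i), i,j = 1..k.
Equivalently, Durbin-Levinson gives phi_{kk} iteratively:
  phi_{11} = rho(1)
  phi_{kk} = [rho(k) - sum_{j=1..k-1} phi_{k-1,j} rho(k-j)]
            / [1 - sum_{j=1..k-1} phi_{k-1,j} rho(j)],
  phi_{k,j} = phi_{k-1,j} - phi_{kk} phi_{k-1,k-j},  j = 1..k-1.
Step k = 1:
  phi_11 = rho(1) = 0.2534.
Step k = 2:
  phi_22 = [rho(2) - phi_11 rho(1)] / [1 - phi_11 rho(1)] = [-0.3812 - (0.2534)(0.2534)] / [1 - (0.2534)(0.2534)]
         = -0.44541156 / 0.93578844 = -0.476.
Therefore phi_{22} = -0.4760.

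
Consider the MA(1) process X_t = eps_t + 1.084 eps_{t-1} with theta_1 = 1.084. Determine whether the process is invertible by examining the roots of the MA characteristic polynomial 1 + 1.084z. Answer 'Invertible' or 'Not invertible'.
\text{Not invertible}

The MA(q) characteristic polynomial is P(z) = 1 + 1.084z.
Invertibility requires all roots to lie outside the unit circle, i.e. |z| > 1 for every root.
This is linear in z: 1 + (1.084) z = 0  =>  z = -1/(1.084) = -0.922509,  |z| = 0.922509.
Moduli of all roots: 0.9225.
All moduli strictly greater than 1? No.
Verdict: Not invertible.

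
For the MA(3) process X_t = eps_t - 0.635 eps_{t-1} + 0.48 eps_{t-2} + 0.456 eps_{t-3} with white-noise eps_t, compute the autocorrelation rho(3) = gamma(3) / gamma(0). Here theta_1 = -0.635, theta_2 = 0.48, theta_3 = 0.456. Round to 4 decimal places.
\rho(3) = 0.2476

For an MA(q) process with theta_0 = 1, the autocovariance is
  gamma(k) = sigma^2 * sum_{i=0..q-k} theta_i * theta_{i+k},
and rho(k) = gamma(k) / gamma(0). Sigma^2 cancels.
  numerator   = (1)*(0.456) = 0.456.
  denominator = (1)^2 + (-0.635)^2 + (0.48)^2 + (0.456)^2 = 1.841561.
  rho(3) = 0.456 / 1.841561 = 0.2476.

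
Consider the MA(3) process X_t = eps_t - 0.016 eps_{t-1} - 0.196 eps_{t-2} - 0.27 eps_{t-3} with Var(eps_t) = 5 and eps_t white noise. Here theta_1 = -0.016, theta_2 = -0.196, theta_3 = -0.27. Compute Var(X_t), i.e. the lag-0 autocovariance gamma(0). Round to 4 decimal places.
\gamma(0) = 5.5579

For an MA(q) process X_t = eps_t + sum_i theta_i eps_{t-i} with
Var(eps_t) = sigma^2, the variance is
  gamma(0) = sigma^2 * (1 + sum_i theta_i^2).
  sum_i theta_i^2 = (-0.016)^2 + (-0.196)^2 + (-0.27)^2 = 0.000256 + 0.038416 + 0.0729 = 0.111572.
  gamma(0) = 5 * (1 + 0.111572) = 5 * 1.111572 = 5.55786, which rounds to 5.5579.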